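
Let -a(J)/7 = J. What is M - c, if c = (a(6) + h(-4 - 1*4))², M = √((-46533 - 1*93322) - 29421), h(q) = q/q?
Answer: -1681 + 2*I*√42319 ≈ -1681.0 + 411.43*I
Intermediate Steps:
a(J) = -7*J
h(q) = 1
M = 2*I*√42319 (M = √((-46533 - 93322) - 29421) = √(-139855 - 29421) = √(-169276) = 2*I*√42319 ≈ 411.43*I)
c = 1681 (c = (-7*6 + 1)² = (-42 + 1)² = (-41)² = 1681)
M - c = 2*I*√42319 - 1*1681 = 2*I*√42319 - 1681 = -1681 + 2*I*√42319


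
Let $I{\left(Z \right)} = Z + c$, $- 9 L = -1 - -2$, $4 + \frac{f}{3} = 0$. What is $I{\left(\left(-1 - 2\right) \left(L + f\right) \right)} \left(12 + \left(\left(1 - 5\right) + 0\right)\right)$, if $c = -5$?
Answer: $\frac{752}{3} \approx 250.67$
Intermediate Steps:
$f = -12$ ($f = -12 + 3 \cdot 0 = -12 + 0 = -12$)
$L = - \frac{1}{9}$ ($L = - \frac{-1 - -2}{9} = - \frac{-1 + 2}{9} = \left(- \frac{1}{9}\right) 1 = - \frac{1}{9} \approx -0.11111$)
$I{\left(Z \right)} = -5 + Z$ ($I{\left(Z \right)} = Z - 5 = -5 + Z$)
$I{\left(\left(-1 - 2\right) \left(L + f\right) \right)} \left(12 + \left(\left(1 - 5\right) + 0\right)\right) = \left(-5 + \left(-1 - 2\right) \left(- \frac{1}{9} - 12\right)\right) \left(12 + \left(\left(1 - 5\right) + 0\right)\right) = \left(-5 - - \frac{109}{3}\right) \left(12 + \left(-4 + 0\right)\right) = \left(-5 + \frac{109}{3}\right) \left(12 - 4\right) = \frac{94}{3} \cdot 8 = \frac{752}{3}$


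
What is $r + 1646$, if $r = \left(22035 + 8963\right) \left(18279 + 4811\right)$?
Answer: $715745466$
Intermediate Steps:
$r = 715743820$ ($r = 30998 \cdot 23090 = 715743820$)
$r + 1646 = 715743820 + 1646 = 715745466$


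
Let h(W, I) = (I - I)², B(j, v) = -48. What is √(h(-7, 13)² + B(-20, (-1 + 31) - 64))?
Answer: 4*I*√3 ≈ 6.9282*I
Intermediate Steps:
h(W, I) = 0 (h(W, I) = 0² = 0)
√(h(-7, 13)² + B(-20, (-1 + 31) - 64)) = √(0² - 48) = √(0 - 48) = √(-48) = 4*I*√3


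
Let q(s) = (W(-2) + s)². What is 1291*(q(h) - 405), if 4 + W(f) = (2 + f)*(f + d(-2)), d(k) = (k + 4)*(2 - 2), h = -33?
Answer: 1244524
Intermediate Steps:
d(k) = 0 (d(k) = (4 + k)*0 = 0)
W(f) = -4 + f*(2 + f) (W(f) = -4 + (2 + f)*(f + 0) = -4 + (2 + f)*f = -4 + f*(2 + f))
q(s) = (-4 + s)² (q(s) = ((-4 + (-2)² + 2*(-2)) + s)² = ((-4 + 4 - 4) + s)² = (-4 + s)²)
1291*(q(h) - 405) = 1291*((-4 - 33)² - 405) = 1291*((-37)² - 405) = 1291*(1369 - 405) = 1291*964 = 1244524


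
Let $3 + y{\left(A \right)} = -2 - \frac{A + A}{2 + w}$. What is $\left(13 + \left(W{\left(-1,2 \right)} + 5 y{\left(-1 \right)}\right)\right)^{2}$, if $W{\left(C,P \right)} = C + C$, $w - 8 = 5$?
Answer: $\frac{1600}{9} \approx 177.78$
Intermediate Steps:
$w = 13$ ($w = 8 + 5 = 13$)
$W{\left(C,P \right)} = 2 C$
$y{\left(A \right)} = -5 - \frac{2 A}{15}$ ($y{\left(A \right)} = -3 - \left(2 + \frac{A + A}{2 + 13}\right) = -3 - \left(2 + \frac{2 A}{15}\right) = -5 - \frac{2 A}{15}$)
$\left(13 + \left(W{\left(-1,2 \right)} + 5 y{\left(-1 \right)}\right)\right)^{2} = \left(13 + \left(2 \left(-1\right) + 5 \left(-5 - - \frac{2}{15}\right)\right)\right)^{2} = \left(13 + \left(-2 + 5 \left(-5 + \frac{2}{15}\right)\right)\right)^{2} = \left(13 + \left(-2 + 5 \left(- \frac{73}{15}\right)\right)\right)^{2} = \left(13 - \frac{79}{3}\right)^{2} = \left(- \frac{40}{3}\right)^{2} = \frac{1600}{9}$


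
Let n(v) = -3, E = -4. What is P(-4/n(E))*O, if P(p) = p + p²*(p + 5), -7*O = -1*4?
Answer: 1360/189 ≈ 7.1958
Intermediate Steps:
O = 4/7 (O = -(-1)*4/7 = -⅐*(-4) = 4/7 ≈ 0.57143)
P(p) = p + p²*(5 + p)
P(-4/n(E))*O = ((-4/(-3))*(1 + (-4/(-3))² + 5*(-4/(-3))))*(4/7) = ((-4*(-⅓))*(1 + (-4*(-⅓))² + 5*(-4*(-⅓))))*(4/7) = (4*(1 + (4/3)² + 5*(4/3))/3)*(4/7) = (4*(1 + 16/9 + 20/3)/3)*(4/7) = ((4/3)*(85/9))*(4/7) = (340/27)*(4/7) = 1360/189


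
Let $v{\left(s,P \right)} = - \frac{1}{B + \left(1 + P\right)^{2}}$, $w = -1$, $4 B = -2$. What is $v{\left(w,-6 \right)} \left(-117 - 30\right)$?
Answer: $6$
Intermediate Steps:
$B = - \frac{1}{2}$ ($B = \frac{1}{4} \left(-2\right) = - \frac{1}{2} \approx -0.5$)
$v{\left(s,P \right)} = - \frac{1}{- \frac{1}{2} + \left(1 + P\right)^{2}}$
$v{\left(w,-6 \right)} \left(-117 - 30\right) = - \frac{2}{-1 + 2 \left(1 - 6\right)^{2}} \left(-117 - 30\right) = - \frac{2}{-1 + 2 \left(-5\right)^{2}} \left(-147\right) = - \frac{2}{-1 + 2 \cdot 25} \left(-147\right) = - \frac{2}{-1 + 50} \left(-147\right) = - \frac{2}{49} \left(-147\right) = \left(-2\right) \frac{1}{49} \left(-147\right) = \left(- \frac{2}{49}\right) \left(-147\right) = 6$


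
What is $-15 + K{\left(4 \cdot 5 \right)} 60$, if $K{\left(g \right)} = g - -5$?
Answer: $1485$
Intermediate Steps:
$K{\left(g \right)} = 5 + g$ ($K{\left(g \right)} = g + 5 = 5 + g$)
$-15 + K{\left(4 \cdot 5 \right)} 60 = -15 + \left(5 + 4 \cdot 5\right) 60 = -15 + \left(5 + 20\right) 60 = -15 + 25 \cdot 60 = -15 + 1500 = 1485$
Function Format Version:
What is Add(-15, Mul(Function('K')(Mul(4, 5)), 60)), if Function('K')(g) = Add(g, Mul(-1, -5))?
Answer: 1485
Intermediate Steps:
Function('K')(g) = Add(5, g) (Function('K')(g) = Add(g, 5) = Add(5, g))
Add(-15, Mul(Function('K')(Mul(4, 5)), 60)) = Add(-15, Mul(Add(5, Mul(4, 5)), 60)) = Add(-15, Mul(Add(5, 20), 60)) = Add(-15, Mul(25, 60)) = Add(-15, 1500) = 1485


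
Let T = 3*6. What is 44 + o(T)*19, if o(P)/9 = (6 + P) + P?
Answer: 7226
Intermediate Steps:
T = 18
o(P) = 54 + 18*P (o(P) = 9*((6 + P) + P) = 9*(6 + 2*P) = 54 + 18*P)
44 + o(T)*19 = 44 + (54 + 18*18)*19 = 44 + (54 + 324)*19 = 44 + 378*19 = 44 + 7182 = 7226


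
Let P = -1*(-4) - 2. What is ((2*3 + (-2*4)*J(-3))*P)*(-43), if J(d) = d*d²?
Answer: -19092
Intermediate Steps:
J(d) = d³
P = 2 (P = 4 - 2 = 2)
((2*3 + (-2*4)*J(-3))*P)*(-43) = ((2*3 - 2*4*(-3)³)*2)*(-43) = ((6 - 8*(-27))*2)*(-43) = ((6 + 216)*2)*(-43) = (222*2)*(-43) = 444*(-43) = -19092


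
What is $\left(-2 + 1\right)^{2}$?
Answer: $1$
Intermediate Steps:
$\left(-2 + 1\right)^{2} = \left(-1\right)^{2} = 1$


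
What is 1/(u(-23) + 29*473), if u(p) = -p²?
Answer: 1/13188 ≈ 7.5827e-5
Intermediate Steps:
1/(u(-23) + 29*473) = 1/(-1*(-23)² + 29*473) = 1/(-1*529 + 13717) = 1/(-529 + 13717) = 1/13188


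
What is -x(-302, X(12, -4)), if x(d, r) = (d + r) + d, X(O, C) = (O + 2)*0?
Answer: 604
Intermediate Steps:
X(O, C) = 0 (X(O, C) = (2 + O)*0 = 0)
x(d, r) = r + 2*d
-x(-302, X(12, -4)) = -(0 + 2*(-302)) = -(0 - 604) = -1*(-604) = 604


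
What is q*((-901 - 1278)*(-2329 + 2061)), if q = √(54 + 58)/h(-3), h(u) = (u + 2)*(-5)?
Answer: 2335888*√7/5 ≈ 1.2360e+6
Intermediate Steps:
h(u) = -10 - 5*u (h(u) = (2 + u)*(-5) = -10 - 5*u)
q = 4*√7/5 (q = √(54 + 58)/(-10 - 5*(-3)) = √112/(-10 + 15) = (4*√7)/5 = (4*√7)*(⅕) = 4*√7/5 ≈ 2.1166)
q*((-901 - 1278)*(-2329 + 2061)) = (4*√7/5)*((-901 - 1278)*(-2329 + 2061)) = (4*√7/5)*(-2179*(-268)) = (4*√7/5)*583972 = 2335888*√7/5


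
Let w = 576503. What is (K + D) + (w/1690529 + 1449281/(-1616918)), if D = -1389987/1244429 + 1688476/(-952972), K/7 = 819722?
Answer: 4650131814757357949438866959347/810402726402104695852634 ≈ 5.7380e+6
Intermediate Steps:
K = 5738054 (K = 7*819722 = 5738054)
D = -856451797892/296476498247 (D = -1389987*1/1244429 + 1688476*(-1/952972) = -1389987/1244429 - 422119/238243 = -856451797892/296476498247 ≈ -2.8888)
(K + D) + (w/1690529 + 1449281/(-1616918)) = (5738054 - 856451797892/296476498247) + (576503/1690529 + 1449281/(-1616918)) = 1701197300220393446/296476498247 + (576503*(1/1690529) + 1449281*(-1/1616918)) = 1701197300220393446/296476498247 + (576503/1690529 - 1449281/1616918) = 1701197300220393446/296476498247 - 1517893481895/2733446769622 = 4650131814757357949438866959347/810402726402104695852634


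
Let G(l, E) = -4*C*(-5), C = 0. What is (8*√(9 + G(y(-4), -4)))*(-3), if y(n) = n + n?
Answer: -72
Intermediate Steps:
y(n) = 2*n
G(l, E) = 0 (G(l, E) = -4*0*(-5) = 0*(-5) = 0)
(8*√(9 + G(y(-4), -4)))*(-3) = (8*√(9 + 0))*(-3) = (8*√9)*(-3) = (8*3)*(-3) = 24*(-3) = -72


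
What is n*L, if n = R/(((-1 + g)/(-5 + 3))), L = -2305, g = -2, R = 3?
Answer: -4610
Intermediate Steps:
n = 2 (n = 3/(((-1 - 2)/(-5 + 3))) = 3/((-3/(-2))) = 3/((-3*(-½))) = 3/(3/2) = 3*(⅔) = 2)
n*L = 2*(-2305) = -4610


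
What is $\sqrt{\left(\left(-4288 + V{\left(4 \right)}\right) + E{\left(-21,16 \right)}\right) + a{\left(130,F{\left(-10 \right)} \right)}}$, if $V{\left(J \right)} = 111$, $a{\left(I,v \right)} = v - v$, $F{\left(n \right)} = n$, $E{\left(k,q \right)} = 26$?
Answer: $i \sqrt{4151} \approx 64.428 i$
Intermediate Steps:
$a{\left(I,v \right)} = 0$
$\sqrt{\left(\left(-4288 + V{\left(4 \right)}\right) + E{\left(-21,16 \right)}\right) + a{\left(130,F{\left(-10 \right)} \right)}} = \sqrt{\left(\left(-4288 + 111\right) + 26\right) + 0} = \sqrt{\left(-4177 + 26\right) + 0} = \sqrt{-4151 + 0} = \sqrt{-4151} = i \sqrt{4151}$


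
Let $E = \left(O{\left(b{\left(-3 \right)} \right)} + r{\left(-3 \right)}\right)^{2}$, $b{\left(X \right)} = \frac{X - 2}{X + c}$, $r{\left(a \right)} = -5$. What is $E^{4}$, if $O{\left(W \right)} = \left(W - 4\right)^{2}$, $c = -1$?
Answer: $\frac{7984925229121}{4294967296} \approx 1859.1$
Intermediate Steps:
$b{\left(X \right)} = \frac{-2 + X}{-1 + X}$ ($b{\left(X \right)} = \frac{X - 2}{X - 1} = \frac{-2 + X}{-1 + X}$)
$O{\left(W \right)} = \left(-4 + W\right)^{2}$
$E = \frac{1681}{256}$ ($E = \left(\left(-4 + \frac{-2 - 3}{-1 - 3}\right)^{2} - 5\right)^{2} = \left(\left(-4 + \frac{1}{-4} \left(-5\right)\right)^{2} - 5\right)^{2} = \left(\left(-4 - - \frac{5}{4}\right)^{2} - 5\right)^{2} = \left(\left(-4 + \frac{5}{4}\right)^{2} - 5\right)^{2} = \left(\left(- \frac{11}{4}\right)^{2} - 5\right)^{2} = \left(\frac{121}{16} - 5\right)^{2} = \left(\frac{41}{16}\right)^{2} = \frac{1681}{256} \approx 6.5664$)
$E^{4} = \left(\frac{1681}{256}\right)^{4} = \frac{7984925229121}{4294967296}$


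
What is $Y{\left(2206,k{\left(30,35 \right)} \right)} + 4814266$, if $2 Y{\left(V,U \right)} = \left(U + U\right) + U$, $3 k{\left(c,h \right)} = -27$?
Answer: $\frac{9628505}{2} \approx 4.8143 \cdot 10^{6}$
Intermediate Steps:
$k{\left(c,h \right)} = -9$ ($k{\left(c,h \right)} = \frac{1}{3} \left(-27\right) = -9$)
$Y{\left(V,U \right)} = \frac{3 U}{2}$ ($Y{\left(V,U \right)} = \frac{\left(U + U\right) + U}{2} = \frac{2 U + U}{2} = \frac{3 U}{2}$)
$Y{\left(2206,k{\left(30,35 \right)} \right)} + 4814266 = \frac{3}{2} \left(-9\right) + 4814266 = - \frac{27}{2} + 4814266 = \frac{9628505}{2}$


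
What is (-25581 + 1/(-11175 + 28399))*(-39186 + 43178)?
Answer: -219862964357/2153 ≈ -1.0212e+8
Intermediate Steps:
(-25581 + 1/(-11175 + 28399))*(-39186 + 43178) = (-25581 + 1/17224)*3992 = -440607143/17224*3992 = -219862964357/2153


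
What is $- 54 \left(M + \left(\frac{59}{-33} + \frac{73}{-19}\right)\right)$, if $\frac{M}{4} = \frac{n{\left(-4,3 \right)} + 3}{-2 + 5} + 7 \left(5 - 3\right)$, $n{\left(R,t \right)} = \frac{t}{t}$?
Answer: $- \frac{628668}{209} \approx -3008.0$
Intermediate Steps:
$n{\left(R,t \right)} = 1$
$M = \frac{184}{3}$ ($M = 4 \left(\frac{1 + 3}{-2 + 5} + 7 \left(5 - 3\right)\right) = 4 \left(\frac{4}{3} + 7 \cdot 2\right) = 4 \left(4 \cdot \frac{1}{3} + 14\right) = 4 \left(\frac{4}{3} + 14\right) = 4 \cdot \frac{46}{3} = \frac{184}{3} \approx 61.333$)
$- 54 \left(M + \left(\frac{59}{-33} + \frac{73}{-19}\right)\right) = - 54 \left(\frac{184}{3} + \left(\frac{59}{-33} + \frac{73}{-19}\right)\right) = - 54 \left(\frac{184}{3} + \left(59 \left(- \frac{1}{33}\right) + 73 \left(- \frac{1}{19}\right)\right)\right) = - 54 \left(\frac{184}{3} - \frac{3530}{627}\right) = \left(-54\right) \frac{11642}{209} = - \frac{628668}{209}$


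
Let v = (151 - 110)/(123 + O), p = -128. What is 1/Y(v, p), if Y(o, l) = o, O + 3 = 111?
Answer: 231/41 ≈ 5.6341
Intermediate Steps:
O = 108 (O = -3 + 111 = 108)
v = 41/231 (v = (151 - 110)/(123 + 108) = 41/231 ≈ 0.17749)
1/Y(v, p) = 1/(41/231) = 231/41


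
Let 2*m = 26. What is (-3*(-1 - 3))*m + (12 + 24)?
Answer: 192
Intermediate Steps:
m = 13 (m = (½)*26 = 13)
(-3*(-1 - 3))*m + (12 + 24) = -3*(-1 - 3)*13 + (12 + 24) = -3*(-4)*13 + 36 = 12*13 + 36 = 156 + 36 = 192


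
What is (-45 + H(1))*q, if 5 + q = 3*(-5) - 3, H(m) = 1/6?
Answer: 6187/6 ≈ 1031.2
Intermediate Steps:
H(m) = ⅙
q = -23 (q = -5 + (3*(-5) - 3) = -5 + (-15 - 3) = -5 - 18 = -23)
(-45 + H(1))*q = (-45 + ⅙)*(-23) = -269/6*(-23) = 6187/6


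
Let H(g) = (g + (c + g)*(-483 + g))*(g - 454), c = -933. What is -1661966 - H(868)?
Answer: 8339032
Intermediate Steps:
H(g) = (-454 + g)*(g + (-933 + g)*(-483 + g)) (H(g) = (g + (-933 + g)*(-483 + g))*(g - 454) = (g + (-933 + g)*(-483 + g))*(-454 + g) = (-454 + g)*(g + (-933 + g)*(-483 + g)))
-1661966 - H(868) = -1661966 - (-204590106 + 868³ - 1869*868² + 1093049*868) = -1661966 - (-204590106 + 653972032 - 1869*753424 + 948766532) = -1661966 - (-204590106 + 653972032 - 1408149456 + 948766532) = -1661966 - 1*(-10000998) = -1661966 + 10000998 = 8339032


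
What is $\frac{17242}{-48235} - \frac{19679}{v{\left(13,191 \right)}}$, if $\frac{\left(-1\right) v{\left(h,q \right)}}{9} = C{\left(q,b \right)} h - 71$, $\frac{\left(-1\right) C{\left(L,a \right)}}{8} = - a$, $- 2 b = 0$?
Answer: $- \frac{960234203}{30822165} \approx -31.154$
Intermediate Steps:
$b = 0$ ($b = \left(- \frac{1}{2}\right) 0 = 0$)
$C{\left(L,a \right)} = 8 a$ ($C{\left(L,a \right)} = - 8 \left(- a\right) = 8 a$)
$v{\left(h,q \right)} = 639$ ($v{\left(h,q \right)} = - 9 \left(8 \cdot 0 h - 71\right) = - 9 \left(0 h - 71\right) = - 9 \left(0 - 71\right) = \left(-9\right) \left(-71\right) = 639$)
$\frac{17242}{-48235} - \frac{19679}{v{\left(13,191 \right)}} = \frac{17242}{-48235} - \frac{19679}{639} = 17242 \left(- \frac{1}{48235}\right) - \frac{19679}{639} = - \frac{17242}{48235} - \frac{19679}{639} = - \frac{960234203}{30822165}$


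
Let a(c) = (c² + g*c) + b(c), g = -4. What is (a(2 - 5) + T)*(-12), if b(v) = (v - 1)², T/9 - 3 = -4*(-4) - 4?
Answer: -2064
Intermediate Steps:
T = 135 (T = 27 + 9*(-4*(-4) - 4) = 27 + 9*(16 - 4) = 27 + 9*12 = 27 + 108 = 135)
b(v) = (-1 + v)²
a(c) = c² + (-1 + c)² - 4*c (a(c) = (c² - 4*c) + (-1 + c)² = c² + (-1 + c)² - 4*c)
(a(2 - 5) + T)*(-12) = ((1 - 6*(2 - 5) + 2*(2 - 5)²) + 135)*(-12) = ((1 - 6*(-3) + 2*(-3)²) + 135)*(-12) = ((1 + 18 + 2*9) + 135)*(-12) = ((1 + 18 + 18) + 135)*(-12) = (37 + 135)*(-12) = 172*(-12) = -2064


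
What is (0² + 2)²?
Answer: 4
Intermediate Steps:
(0² + 2)² = (0 + 2)² = 2² = 4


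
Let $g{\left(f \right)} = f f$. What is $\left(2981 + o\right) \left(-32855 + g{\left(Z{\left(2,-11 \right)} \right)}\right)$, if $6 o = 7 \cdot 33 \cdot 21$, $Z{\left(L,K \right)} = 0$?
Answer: $- \frac{249008045}{2} \approx -1.245 \cdot 10^{8}$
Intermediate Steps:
$o = \frac{1617}{2}$ ($o = \frac{7 \cdot 33 \cdot 21}{6} = \frac{231 \cdot 21}{6} = \frac{1}{6} \cdot 4851 = \frac{1617}{2} \approx 808.5$)
$g{\left(f \right)} = f^{2}$
$\left(2981 + o\right) \left(-32855 + g{\left(Z{\left(2,-11 \right)} \right)}\right) = \left(2981 + \frac{1617}{2}\right) \left(-32855 + 0^{2}\right) = \frac{7579 \left(-32855 + 0\right)}{2} = \frac{7579}{2} \left(-32855\right) = - \frac{249008045}{2}$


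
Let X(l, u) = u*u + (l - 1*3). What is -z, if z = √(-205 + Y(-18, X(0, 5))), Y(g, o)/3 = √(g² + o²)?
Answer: -I*√(205 - 6*√202) ≈ -10.942*I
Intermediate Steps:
X(l, u) = -3 + l + u² (X(l, u) = u² + (l - 3) = u² + (-3 + l) = -3 + l + u²)
Y(g, o) = 3*√(g² + o²)
z = √(-205 + 6*√202) (z = √(-205 + 3*√((-18)² + (-3 + 0 + 5²)²)) = √(-205 + 3*√(324 + (-3 + 0 + 25)²)) = √(-205 + 3*√(324 + 22²)) = √(-205 + 3*√(324 + 484)) = √(-205 + 3*√808) = √(-205 + 3*(2*√202)) = √(-205 + 6*√202) ≈ 10.942*I)
-z = -√(-205 + 6*√202)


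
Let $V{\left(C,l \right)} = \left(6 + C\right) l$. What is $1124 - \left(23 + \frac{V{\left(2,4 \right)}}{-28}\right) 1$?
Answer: $\frac{7715}{7} \approx 1102.1$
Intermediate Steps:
$V{\left(C,l \right)} = l \left(6 + C\right)$
$1124 - \left(23 + \frac{V{\left(2,4 \right)}}{-28}\right) 1 = 1124 - \left(23 + \frac{4 \left(6 + 2\right)}{-28}\right) 1 = 1124 - \left(23 + 4 \cdot 8 \left(- \frac{1}{28}\right)\right) 1 = 1124 - \left(23 + 32 \left(- \frac{1}{28}\right)\right) 1 = 1124 - \left(23 - \frac{8}{7}\right) 1 = 1124 - \frac{153}{7} \cdot 1 = 1124 - \frac{153}{7} = \frac{7715}{7}$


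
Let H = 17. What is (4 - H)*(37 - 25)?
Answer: -156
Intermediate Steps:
(4 - H)*(37 - 25) = (4 - 1*17)*(37 - 25) = (4 - 17)*12 = -13*12 = -156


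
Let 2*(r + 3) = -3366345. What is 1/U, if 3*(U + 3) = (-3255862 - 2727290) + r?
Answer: -2/5110891 ≈ -3.9132e-7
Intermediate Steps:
r = -3366351/2 (r = -3 + (½)*(-3366345) = -3 - 3366345/2 = -3366351/2 ≈ -1.6832e+6)
U = -5110891/2 (U = -3 + ((-3255862 - 2727290) - 3366351/2)/3 = -3 + (-5983152 - 3366351/2)/3 = -3 + (⅓)*(-15332655/2) = -3 - 5110885/2 = -5110891/2 ≈ -2.5554e+6)
1/U = 1/(-5110891/2) = -2/5110891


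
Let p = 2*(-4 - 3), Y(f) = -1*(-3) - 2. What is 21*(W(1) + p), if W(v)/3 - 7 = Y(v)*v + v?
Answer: 273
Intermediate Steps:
Y(f) = 1 (Y(f) = 3 - 2 = 1)
W(v) = 21 + 6*v (W(v) = 21 + 3*(1*v + v) = 21 + 3*(v + v) = 21 + 3*(2*v) = 21 + 6*v)
p = -14 (p = 2*(-7) = -14)
21*(W(1) + p) = 21*((21 + 6*1) - 14) = 21*((21 + 6) - 14) = 21*(27 - 14) = 21*13 = 273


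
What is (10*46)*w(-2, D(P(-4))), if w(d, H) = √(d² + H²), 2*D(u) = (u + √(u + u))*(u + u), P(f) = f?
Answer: 920*√(33 - 64*I*√2) ≈ 7398.4 - 5177.3*I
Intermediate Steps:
D(u) = u*(u + √2*√u) (D(u) = ((u + √(u + u))*(u + u))/2 = ((u + √(2*u))*(2*u))/2 = ((u + √2*√u)*(2*u))/2 = (2*u*(u + √2*√u))/2 = u*(u + √2*√u))
w(d, H) = √(H² + d²)
(10*46)*w(-2, D(P(-4))) = (10*46)*√(((-4)² + √2*(-4)^(3/2))² + (-2)²) = 460*√((16 + √2*(-8*I))² + 4) = 460*√((16 - 8*I*√2)² + 4) = 460*√(4 + (16 - 8*I*√2)²)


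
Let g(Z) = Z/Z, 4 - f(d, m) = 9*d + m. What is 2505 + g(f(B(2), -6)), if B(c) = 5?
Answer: 2506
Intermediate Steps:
f(d, m) = 4 - m - 9*d (f(d, m) = 4 - (9*d + m) = 4 - (m + 9*d) = 4 + (-m - 9*d) = 4 - m - 9*d)
g(Z) = 1
2505 + g(f(B(2), -6)) = 2505 + 1 = 2506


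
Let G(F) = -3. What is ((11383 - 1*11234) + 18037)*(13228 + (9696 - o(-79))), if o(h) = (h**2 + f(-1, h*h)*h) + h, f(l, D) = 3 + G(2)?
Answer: 304833732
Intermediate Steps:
f(l, D) = 0 (f(l, D) = 3 - 3 = 0)
o(h) = h + h**2 (o(h) = (h**2 + 0*h) + h = (h**2 + 0) + h = h**2 + h = h + h**2)
((11383 - 1*11234) + 18037)*(13228 + (9696 - o(-79))) = ((11383 - 1*11234) + 18037)*(13228 + (9696 - (-79)*(1 - 79))) = ((11383 - 11234) + 18037)*(13228 + (9696 - (-79)*(-78))) = (149 + 18037)*(13228 + (9696 - 1*6162)) = 18186*(13228 + (9696 - 6162)) = 18186*(13228 + 3534) = 18186*16762 = 304833732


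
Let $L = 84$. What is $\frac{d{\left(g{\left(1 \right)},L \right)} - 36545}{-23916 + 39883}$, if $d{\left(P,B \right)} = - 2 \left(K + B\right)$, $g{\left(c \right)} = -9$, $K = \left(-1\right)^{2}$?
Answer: $- \frac{5245}{2281} \approx -2.2994$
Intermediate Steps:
$K = 1$
$d{\left(P,B \right)} = -2 - 2 B$ ($d{\left(P,B \right)} = - 2 \left(1 + B\right) = -2 - 2 B$)
$\frac{d{\left(g{\left(1 \right)},L \right)} - 36545}{-23916 + 39883} = \frac{\left(-2 - 168\right) - 36545}{-23916 + 39883} = \frac{\left(-2 - 168\right) - 36545}{15967} = \left(-170 - 36545\right) \frac{1}{15967} = \left(-36715\right) \frac{1}{15967} = - \frac{5245}{2281}$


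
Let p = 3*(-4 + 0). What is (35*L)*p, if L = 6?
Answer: -2520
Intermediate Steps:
p = -12 (p = 3*(-4) = -12)
(35*L)*p = (35*6)*(-12) = 210*(-12) = -2520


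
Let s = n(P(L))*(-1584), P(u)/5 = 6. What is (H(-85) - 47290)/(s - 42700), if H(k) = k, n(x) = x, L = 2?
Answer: 9475/18044 ≈ 0.52511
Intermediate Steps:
P(u) = 30 (P(u) = 5*6 = 30)
s = -47520 (s = 30*(-1584) = -47520)
(H(-85) - 47290)/(s - 42700) = (-85 - 47290)/(-47520 - 42700) = -47375/(-90220) = -47375*(-1/90220) = 9475/18044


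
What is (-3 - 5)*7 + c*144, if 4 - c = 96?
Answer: -13304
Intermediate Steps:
c = -92 (c = 4 - 1*96 = 4 - 96 = -92)
(-3 - 5)*7 + c*144 = (-3 - 5)*7 - 92*144 = -8*7 - 13248 = -56 - 13248 = -13304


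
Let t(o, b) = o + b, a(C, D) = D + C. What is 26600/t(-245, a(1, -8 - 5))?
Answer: -26600/257 ≈ -103.50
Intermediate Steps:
a(C, D) = C + D
t(o, b) = b + o
26600/t(-245, a(1, -8 - 5)) = 26600/((1 + (-8 - 5)) - 245) = 26600/((1 - 13) - 245) = 26600/(-12 - 245) = 26600/(-257) = 26600*(-1/257) = -26600/257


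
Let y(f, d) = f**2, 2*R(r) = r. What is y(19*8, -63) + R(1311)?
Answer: 47519/2 ≈ 23760.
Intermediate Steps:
R(r) = r/2
y(19*8, -63) + R(1311) = (19*8)**2 + (1/2)*1311 = 152**2 + 1311/2 = 23104 + 1311/2 = 47519/2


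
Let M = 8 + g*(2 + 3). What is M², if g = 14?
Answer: 6084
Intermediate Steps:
M = 78 (M = 8 + 14*(2 + 3) = 8 + 14*5 = 8 + 70 = 78)
M² = 78² = 6084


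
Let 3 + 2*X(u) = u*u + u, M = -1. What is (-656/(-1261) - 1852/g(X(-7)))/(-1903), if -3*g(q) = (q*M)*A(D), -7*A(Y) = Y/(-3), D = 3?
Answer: 2514360/2399683 ≈ 1.0478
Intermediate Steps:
X(u) = -3/2 + u/2 + u**2/2 (X(u) = -3/2 + (u*u + u)/2 = -3/2 + (u**2 + u)/2 = -3/2 + (u + u**2)/2 = -3/2 + (u/2 + u**2/2) = -3/2 + u/2 + u**2/2)
A(Y) = Y/21 (A(Y) = -Y/(7*(-3)) = -Y*(-1)/(7*3) = -(-1)*Y/21 = Y/21)
g(q) = q/21 (g(q) = -q*(-1)*(1/21)*3/3 = -(-q)/(3*7) = -(-1)*q/21 = q/21)
(-656/(-1261) - 1852/g(X(-7)))/(-1903) = (-656/(-1261) - 1852*21/(-3/2 + (1/2)*(-7) + (1/2)*(-7)**2))/(-1903) = (-656*(-1/1261) - 1852*21/(-3/2 - 7/2 + (1/2)*49))*(-1/1903) = (656/1261 - 1852*21/(-3/2 - 7/2 + 49/2))*(-1/1903) = (656/1261 - 1852/((1/21)*(39/2)))*(-1/1903) = (656/1261 - 1852/13/14)*(-1/1903) = (656/1261 - 1852*14/13)*(-1/1903) = (656/1261 - 25928/13)*(-1/1903) = -2514360/1261*(-1/1903) = 2514360/2399683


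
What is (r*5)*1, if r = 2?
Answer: 10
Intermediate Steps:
(r*5)*1 = (2*5)*1 = 10*1 = 10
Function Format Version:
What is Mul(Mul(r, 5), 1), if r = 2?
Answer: 10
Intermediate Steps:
Mul(Mul(r, 5), 1) = Mul(Mul(2, 5), 1) = Mul(10, 1) = 10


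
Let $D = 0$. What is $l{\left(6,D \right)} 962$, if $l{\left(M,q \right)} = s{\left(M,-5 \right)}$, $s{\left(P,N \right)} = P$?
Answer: $5772$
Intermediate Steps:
$l{\left(M,q \right)} = M$
$l{\left(6,D \right)} 962 = 6 \cdot 962 = 5772$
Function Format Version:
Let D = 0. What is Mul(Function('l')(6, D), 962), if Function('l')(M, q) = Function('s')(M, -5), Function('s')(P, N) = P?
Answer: 5772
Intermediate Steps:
Function('l')(M, q) = M
Mul(Function('l')(6, D), 962) = Mul(6, 962) = 5772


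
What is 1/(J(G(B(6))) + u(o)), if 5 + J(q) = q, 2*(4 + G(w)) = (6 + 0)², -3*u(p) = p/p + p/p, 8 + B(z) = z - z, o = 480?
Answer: 3/25 ≈ 0.12000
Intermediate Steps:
B(z) = -8 (B(z) = -8 + (z - z) = -8 + 0 = -8)
u(p) = -⅔ (u(p) = -(p/p + p/p)/3 = -(1 + 1)/3 = -⅓*2 = -⅔)
G(w) = 14 (G(w) = -4 + (6 + 0)²/2 = -4 + (½)*6² = -4 + (½)*36 = -4 + 18 = 14)
J(q) = -5 + q
1/(J(G(B(6))) + u(o)) = 1/((-5 + 14) - ⅔) = 1/(9 - ⅔) = 1/(25/3) = 3/25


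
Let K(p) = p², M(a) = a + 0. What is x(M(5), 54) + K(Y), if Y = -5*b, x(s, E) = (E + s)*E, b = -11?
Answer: 6211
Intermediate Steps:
M(a) = a
x(s, E) = E*(E + s)
Y = 55 (Y = -5*(-11) = 55)
x(M(5), 54) + K(Y) = 54*(54 + 5) + 55² = 54*59 + 3025 = 3186 + 3025 = 6211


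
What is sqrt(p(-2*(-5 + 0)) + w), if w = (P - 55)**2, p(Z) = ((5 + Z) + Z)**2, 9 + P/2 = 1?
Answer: sqrt(5666) ≈ 75.273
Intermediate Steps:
P = -16 (P = -18 + 2*1 = -18 + 2 = -16)
p(Z) = (5 + 2*Z)**2
w = 5041 (w = (-16 - 55)**2 = (-71)**2 = 5041)
sqrt(p(-2*(-5 + 0)) + w) = sqrt((5 + 2*(-2*(-5 + 0)))**2 + 5041) = sqrt((5 + 2*(-2*(-5)))**2 + 5041) = sqrt((5 + 2*10)**2 + 5041) = sqrt((5 + 20)**2 + 5041) = sqrt(25**2 + 5041) = sqrt(625 + 5041) = sqrt(5666)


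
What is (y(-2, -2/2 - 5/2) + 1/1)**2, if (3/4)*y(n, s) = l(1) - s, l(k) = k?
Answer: 49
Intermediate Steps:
y(n, s) = 4/3 - 4*s/3 (y(n, s) = 4*(1 - s)/3 = 4/3 - 4*s/3)
(y(-2, -2/2 - 5/2) + 1/1)**2 = ((4/3 - 4*(-2/2 - 5/2)/3) + 1/1)**2 = ((4/3 - 4*(-2*1/2 - 5*1/2)/3) + 1)**2 = ((4/3 - 4*(-1 - 5/2)/3) + 1)**2 = ((4/3 - 4/3*(-7/2)) + 1)**2 = ((4/3 + 14/3) + 1)**2 = (6 + 1)**2 = 7**2 = 49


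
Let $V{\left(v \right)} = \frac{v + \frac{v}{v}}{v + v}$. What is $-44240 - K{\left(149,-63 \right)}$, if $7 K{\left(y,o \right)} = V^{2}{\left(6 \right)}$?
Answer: $- \frac{6370567}{144} \approx -44240.0$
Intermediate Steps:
$V{\left(v \right)} = \frac{1 + v}{2 v}$ ($V{\left(v \right)} = \frac{v + 1}{2 v} = \left(1 + v\right) \frac{1}{2 v} = \frac{1 + v}{2 v}$)
$K{\left(y,o \right)} = \frac{7}{144}$ ($K{\left(y,o \right)} = \frac{\left(\frac{1 + 6}{2 \cdot 6}\right)^{2}}{7} = \frac{\left(\frac{1}{2} \cdot \frac{1}{6} \cdot 7\right)^{2}}{7} = \frac{\left(\frac{7}{12}\right)^{2}}{7} = \frac{1}{7} \cdot \frac{49}{144} = \frac{7}{144}$)
$-44240 - K{\left(149,-63 \right)} = -44240 - \frac{7}{144} = - \frac{6370567}{144}$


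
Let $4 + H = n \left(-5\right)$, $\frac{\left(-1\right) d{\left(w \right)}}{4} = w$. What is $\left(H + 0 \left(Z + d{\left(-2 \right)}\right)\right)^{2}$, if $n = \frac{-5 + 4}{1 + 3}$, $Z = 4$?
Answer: $\frac{121}{16} \approx 7.5625$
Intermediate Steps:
$d{\left(w \right)} = - 4 w$
$n = - \frac{1}{4} \approx -0.25$
$H = - \frac{11}{4}$ ($H = -4 - - \frac{5}{4} = -4 + \frac{5}{4} = - \frac{11}{4} \approx -2.75$)
$\left(H + 0 \left(Z + d{\left(-2 \right)}\right)\right)^{2} = \left(- \frac{11}{4} + 0 \left(4 - -8\right)\right)^{2} = \left(- \frac{11}{4} + 0 \left(4 + 8\right)\right)^{2} = \left(- \frac{11}{4} + 0 \cdot 12\right)^{2} = \left(- \frac{11}{4} + 0\right)^{2} = \left(- \frac{11}{4}\right)^{2} = \frac{121}{16}$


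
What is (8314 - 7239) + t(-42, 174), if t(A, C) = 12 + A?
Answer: 1045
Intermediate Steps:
(8314 - 7239) + t(-42, 174) = (8314 - 7239) + (12 - 42) = 1075 - 30 = 1045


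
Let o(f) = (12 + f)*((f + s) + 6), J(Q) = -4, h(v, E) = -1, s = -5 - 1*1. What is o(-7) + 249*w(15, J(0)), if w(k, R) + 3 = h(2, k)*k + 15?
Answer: -782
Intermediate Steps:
s = -6 (s = -5 - 1 = -6)
o(f) = f*(12 + f) (o(f) = (12 + f)*((f - 6) + 6) = (12 + f)*((-6 + f) + 6) = (12 + f)*f = f*(12 + f))
w(k, R) = 12 - k (w(k, R) = -3 + (-k + 15) = -3 + (15 - k) = 12 - k)
o(-7) + 249*w(15, J(0)) = -7*(12 - 7) + 249*(12 - 1*15) = -7*5 + 249*(12 - 15) = -35 + 249*(-3) = -35 - 747 = -782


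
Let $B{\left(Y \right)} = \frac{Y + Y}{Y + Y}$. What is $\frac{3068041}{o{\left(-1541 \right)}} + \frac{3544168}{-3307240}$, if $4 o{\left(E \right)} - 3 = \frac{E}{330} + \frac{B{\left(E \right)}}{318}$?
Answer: $- \frac{7394443620495159}{1004160745} \approx -7.3638 \cdot 10^{6}$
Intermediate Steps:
$B{\left(Y \right)} = 1$ ($B{\left(Y \right)} = \frac{2 Y}{2 Y} = 2 Y \frac{1}{2 Y} = 1$)
$o{\left(E \right)} = \frac{955}{1272} + \frac{E}{1320}$ ($o{\left(E \right)} = \frac{3}{4} + \frac{\frac{E}{330} + 1 \cdot \frac{1}{318}}{4} = \frac{3}{4} + \frac{E \frac{1}{330} + 1 \cdot \frac{1}{318}}{4} = \frac{3}{4} + \frac{\frac{E}{330} + \frac{1}{318}}{4} = \frac{3}{4} + \frac{\frac{1}{318} + \frac{E}{330}}{4} = \frac{3}{4} + \left(\frac{1}{1272} + \frac{E}{1320}\right) = \frac{955}{1272} + \frac{E}{1320}$)
$\frac{3068041}{o{\left(-1541 \right)}} + \frac{3544168}{-3307240} = \frac{3068041}{\frac{955}{1272} + \frac{1}{1320} \left(-1541\right)} + \frac{3544168}{-3307240} = \frac{3068041}{\frac{955}{1272} - \frac{1541}{1320}} + 3544168 \left(- \frac{1}{3307240}\right) = \frac{3068041}{- \frac{2429}{5830}} - \frac{443021}{413405} = 3068041 \left(- \frac{5830}{2429}\right) - \frac{443021}{413405} = - \frac{17886679030}{2429} - \frac{443021}{413405} = - \frac{7394443620495159}{1004160745}$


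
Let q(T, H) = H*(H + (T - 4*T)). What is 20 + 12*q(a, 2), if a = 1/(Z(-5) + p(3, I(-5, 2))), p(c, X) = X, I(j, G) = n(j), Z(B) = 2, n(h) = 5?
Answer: 404/7 ≈ 57.714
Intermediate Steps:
I(j, G) = 5
a = ⅐ (a = 1/(2 + 5) = 1/7 = ⅐ ≈ 0.14286)
q(T, H) = H*(H - 3*T)
20 + 12*q(a, 2) = 20 + 12*(2*(2 - 3*⅐)) = 20 + 12*(2*(2 - 3/7)) = 20 + 12*(2*(11/7)) = 20 + 12*(22/7) = 20 + 264/7 = 404/7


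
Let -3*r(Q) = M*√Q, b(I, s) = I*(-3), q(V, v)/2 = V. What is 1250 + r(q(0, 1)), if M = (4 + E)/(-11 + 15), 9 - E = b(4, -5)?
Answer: 1250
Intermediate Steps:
q(V, v) = 2*V
b(I, s) = -3*I
E = 21 (E = 9 - (-3)*4 = 9 - 1*(-12) = 9 + 12 = 21)
M = 25/4 (M = (4 + 21)/(-11 + 15) = 25/4 ≈ 6.2500)
r(Q) = -25*√Q/12
1250 + r(q(0, 1)) = 1250 - 25*√(2*0)/12 = 1250 - 25*√0/12 = 1250 - 25/12*0 = 1250 + 0 = 1250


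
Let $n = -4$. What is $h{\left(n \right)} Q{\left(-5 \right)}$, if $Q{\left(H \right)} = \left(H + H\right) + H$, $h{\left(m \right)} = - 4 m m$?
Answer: $960$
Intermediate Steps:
$h{\left(m \right)} = - 4 m^{2}$
$Q{\left(H \right)} = 3 H$ ($Q{\left(H \right)} = 2 H + H = 3 H$)
$h{\left(n \right)} Q{\left(-5 \right)} = - 4 \left(-4\right)^{2} \cdot 3 \left(-5\right) = \left(-4\right) 16 \left(-15\right) = \left(-64\right) \left(-15\right) = 960$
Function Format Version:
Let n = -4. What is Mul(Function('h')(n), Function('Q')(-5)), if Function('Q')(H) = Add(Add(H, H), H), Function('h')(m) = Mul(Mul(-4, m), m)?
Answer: 960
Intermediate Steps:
Function('h')(m) = Mul(-4, Pow(m, 2))
Function('Q')(H) = Mul(3, H) (Function('Q')(H) = Add(Mul(2, H), H) = Mul(3, H))
Mul(Function('h')(n), Function('Q')(-5)) = Mul(Mul(-4, Pow(-4, 2)), Mul(3, -5)) = Mul(Mul(-4, 16), -15) = Mul(-64, -15) = 960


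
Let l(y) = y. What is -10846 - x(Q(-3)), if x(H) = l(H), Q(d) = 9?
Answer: -10855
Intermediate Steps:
x(H) = H
-10846 - x(Q(-3)) = -10846 - 1*9 = -10846 - 9 = -10855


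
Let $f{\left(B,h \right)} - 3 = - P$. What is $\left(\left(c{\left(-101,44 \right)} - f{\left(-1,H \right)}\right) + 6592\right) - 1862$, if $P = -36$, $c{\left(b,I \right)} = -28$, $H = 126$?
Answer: $4663$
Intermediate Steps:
$f{\left(B,h \right)} = 39$ ($f{\left(B,h \right)} = 3 - -36 = 3 + 36 = 39$)
$\left(\left(c{\left(-101,44 \right)} - f{\left(-1,H \right)}\right) + 6592\right) - 1862 = \left(\left(-28 - 39\right) + 6592\right) - 1862 = \left(-67 + 6592\right) - 1862 = 6525 - 1862 = 4663$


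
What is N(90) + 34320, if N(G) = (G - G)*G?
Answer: 34320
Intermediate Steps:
N(G) = 0 (N(G) = 0*G = 0)
N(90) + 34320 = 0 + 34320 = 34320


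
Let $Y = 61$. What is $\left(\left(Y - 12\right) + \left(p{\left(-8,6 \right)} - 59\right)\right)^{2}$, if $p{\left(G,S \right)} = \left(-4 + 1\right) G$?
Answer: $196$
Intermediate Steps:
$p{\left(G,S \right)} = - 3 G$
$\left(\left(Y - 12\right) + \left(p{\left(-8,6 \right)} - 59\right)\right)^{2} = \left(\left(61 - 12\right) - 35\right)^{2} = \left(\left(61 - 12\right) + \left(24 - 59\right)\right)^{2} = \left(49 - 35\right)^{2} = 14^{2} = 196$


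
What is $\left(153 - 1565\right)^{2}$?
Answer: $1993744$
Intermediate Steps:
$\left(153 - 1565\right)^{2} = \left(-1412\right)^{2} = 1993744$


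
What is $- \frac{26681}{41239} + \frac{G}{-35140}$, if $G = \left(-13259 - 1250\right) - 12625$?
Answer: $\frac{90704343}{724569230} \approx 0.12518$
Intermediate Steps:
$G = -27134$ ($G = -14509 - 12625 = -27134$)
$- \frac{26681}{41239} + \frac{G}{-35140} = - \frac{26681}{41239} - \frac{27134}{-35140} = \left(-26681\right) \frac{1}{41239} - - \frac{13567}{17570} = - \frac{26681}{41239} + \frac{13567}{17570} = \frac{90704343}{724569230}$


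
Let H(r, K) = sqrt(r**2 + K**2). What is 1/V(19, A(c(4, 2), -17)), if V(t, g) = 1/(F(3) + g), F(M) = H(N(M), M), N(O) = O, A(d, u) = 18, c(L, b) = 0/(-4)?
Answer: 18 + 3*sqrt(2) ≈ 22.243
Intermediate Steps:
c(L, b) = 0 (c(L, b) = 0*(-1/4) = 0)
H(r, K) = sqrt(K**2 + r**2)
F(M) = sqrt(2)*sqrt(M**2) (F(M) = sqrt(M**2 + M**2) = sqrt(2*M**2) = sqrt(2)*sqrt(M**2))
V(t, g) = 1/(g + 3*sqrt(2)) (V(t, g) = 1/(sqrt(2)*sqrt(3**2) + g) = 1/(sqrt(2)*sqrt(9) + g) = 1/(sqrt(2)*3 + g) = 1/(3*sqrt(2) + g) = 1/(g + 3*sqrt(2)))
1/V(19, A(c(4, 2), -17)) = 1/(1/(18 + 3*sqrt(2))) = 18 + 3*sqrt(2)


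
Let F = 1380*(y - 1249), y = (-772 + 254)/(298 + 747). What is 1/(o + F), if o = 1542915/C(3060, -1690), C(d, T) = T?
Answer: -70642/121872781071 ≈ -5.7964e-7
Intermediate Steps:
y = -518/1045 ≈ -0.49569
F = -360379548/209 (F = 1380*(-518/1045 - 1249) = 1380*(-1305723/1045) = -360379548/209 ≈ -1.7243e+6)
o = -308583/338 (o = 1542915/(-1690) = 1542915*(-1/1690) = -308583/338 ≈ -912.97)
1/(o + F) = 1/(-308583/338 - 360379548/209) = 1/(-121872781071/70642) = -70642/121872781071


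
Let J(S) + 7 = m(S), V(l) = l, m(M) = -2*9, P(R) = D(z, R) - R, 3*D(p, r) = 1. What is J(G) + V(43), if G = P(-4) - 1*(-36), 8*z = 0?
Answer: 18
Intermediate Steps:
z = 0 (z = (1/8)*0 = 0)
D(p, r) = 1/3 (D(p, r) = (1/3)*1 = 1/3)
P(R) = 1/3 - R
m(M) = -18
G = 121/3 (G = (1/3 - 1*(-4)) - 1*(-36) = (1/3 + 4) + 36 = 13/3 + 36 = 121/3 ≈ 40.333)
J(S) = -25 (J(S) = -7 - 18 = -25)
J(G) + V(43) = -25 + 43 = 18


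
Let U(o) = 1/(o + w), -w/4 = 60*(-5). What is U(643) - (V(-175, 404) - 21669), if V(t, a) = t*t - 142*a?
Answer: 89223317/1843 ≈ 48412.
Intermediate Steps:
w = 1200 (w = -240*(-5) = -4*(-300) = 1200)
V(t, a) = t² - 142*a
U(o) = 1/(1200 + o) (U(o) = 1/(o + 1200) = 1/(1200 + o))
U(643) - (V(-175, 404) - 21669) = 1/(1200 + 643) - (((-175)² - 142*404) - 21669) = 1/1843 - ((30625 - 57368) - 21669) = 1/1843 - (-26743 - 21669) = 1/1843 - 1*(-48412) = 1/1843 + 48412 = 89223317/1843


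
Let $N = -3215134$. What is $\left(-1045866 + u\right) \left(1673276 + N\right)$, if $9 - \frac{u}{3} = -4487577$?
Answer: $-19145084265336$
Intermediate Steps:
$u = 13462758$ ($u = 27 - -13462731 = 27 + 13462731 = 13462758$)
$\left(-1045866 + u\right) \left(1673276 + N\right) = \left(-1045866 + 13462758\right) \left(1673276 - 3215134\right) = 12416892 \left(-1541858\right) = -19145084265336$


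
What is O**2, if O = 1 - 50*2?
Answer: 9801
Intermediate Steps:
O = -99 (O = 1 - 100 = -99)
O**2 = (-99)**2 = 9801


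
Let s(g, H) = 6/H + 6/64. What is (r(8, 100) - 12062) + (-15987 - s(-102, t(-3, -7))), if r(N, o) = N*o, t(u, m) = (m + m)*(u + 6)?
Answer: -6103765/224 ≈ -27249.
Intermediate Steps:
t(u, m) = 2*m*(6 + u) (t(u, m) = (2*m)*(6 + u) = 2*m*(6 + u))
s(g, H) = 3/32 + 6/H (s(g, H) = 6/H + 6*(1/64) = 6/H + 3/32 = 3/32 + 6/H)
(r(8, 100) - 12062) + (-15987 - s(-102, t(-3, -7))) = (8*100 - 12062) + (-15987 - (3/32 + 6/((2*(-7)*(6 - 3))))) = (800 - 12062) + (-15987 - (3/32 + 6/((2*(-7)*3)))) = -11262 + (-15987 - (3/32 + 6/(-42))) = -11262 + (-15987 - (3/32 + 6*(-1/42))) = -11262 + (-15987 - (3/32 - ⅐)) = -11262 + (-15987 - 1*(-11/224)) = -11262 + (-15987 + 11/224) = -11262 - 3581077/224 = -6103765/224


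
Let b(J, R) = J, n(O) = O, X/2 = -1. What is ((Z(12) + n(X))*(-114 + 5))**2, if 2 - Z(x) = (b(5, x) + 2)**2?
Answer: 28526281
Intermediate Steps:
X = -2 (X = 2*(-1) = -2)
Z(x) = -47 (Z(x) = 2 - (5 + 2)**2 = 2 - 1*7**2 = 2 - 1*49 = 2 - 49 = -47)
((Z(12) + n(X))*(-114 + 5))**2 = ((-47 - 2)*(-114 + 5))**2 = (-49*(-109))**2 = 5341**2 = 28526281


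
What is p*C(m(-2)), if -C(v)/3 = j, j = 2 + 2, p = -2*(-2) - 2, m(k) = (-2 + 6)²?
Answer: -24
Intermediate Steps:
m(k) = 16 (m(k) = 4² = 16)
p = 2 (p = 4 - 2 = 2)
j = 4
C(v) = -12 (C(v) = -3*4 = -12)
p*C(m(-2)) = 2*(-12) = -24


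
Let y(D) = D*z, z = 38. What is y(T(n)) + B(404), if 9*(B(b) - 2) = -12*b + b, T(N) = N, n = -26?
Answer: -13318/9 ≈ -1479.8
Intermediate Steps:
B(b) = 2 - 11*b/9 (B(b) = 2 + (-12*b + b)/9 = 2 + (-11*b)/9 = 2 - 11*b/9)
y(D) = 38*D (y(D) = D*38 = 38*D)
y(T(n)) + B(404) = 38*(-26) + (2 - 11/9*404) = -988 + (2 - 4444/9) = -988 - 4426/9 = -13318/9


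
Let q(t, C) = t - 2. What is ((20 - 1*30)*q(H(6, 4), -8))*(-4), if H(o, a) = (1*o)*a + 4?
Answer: 1040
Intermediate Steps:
H(o, a) = 4 + a*o (H(o, a) = o*a + 4 = a*o + 4 = 4 + a*o)
q(t, C) = -2 + t
((20 - 1*30)*q(H(6, 4), -8))*(-4) = ((20 - 1*30)*(-2 + (4 + 4*6)))*(-4) = ((20 - 30)*(-2 + (4 + 24)))*(-4) = -10*(-2 + 28)*(-4) = -10*26*(-4) = -260*(-4) = 1040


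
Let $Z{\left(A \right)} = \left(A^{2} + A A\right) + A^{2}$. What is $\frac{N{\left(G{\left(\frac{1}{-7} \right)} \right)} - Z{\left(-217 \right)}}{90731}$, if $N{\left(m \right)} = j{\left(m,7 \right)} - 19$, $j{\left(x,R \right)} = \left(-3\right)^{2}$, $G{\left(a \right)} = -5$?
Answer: $- \frac{141277}{90731} \approx -1.5571$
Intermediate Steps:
$Z{\left(A \right)} = 3 A^{2}$ ($Z{\left(A \right)} = \left(A^{2} + A^{2}\right) + A^{2} = 2 A^{2} + A^{2} = 3 A^{2}$)
$j{\left(x,R \right)} = 9$
$N{\left(m \right)} = -10$ ($N{\left(m \right)} = 9 - 19 = -10$)
$\frac{N{\left(G{\left(\frac{1}{-7} \right)} \right)} - Z{\left(-217 \right)}}{90731} = \frac{-10 - 3 \left(-217\right)^{2}}{90731} = \left(-10 - 3 \cdot 47089\right) \frac{1}{90731} = \left(-10 - 141267\right) \frac{1}{90731} = \left(-141277\right) \frac{1}{90731} = - \frac{141277}{90731}$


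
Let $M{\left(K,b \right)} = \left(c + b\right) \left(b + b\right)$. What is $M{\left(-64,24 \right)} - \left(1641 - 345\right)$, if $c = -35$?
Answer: $-1824$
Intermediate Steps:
$M{\left(K,b \right)} = 2 b \left(-35 + b\right)$ ($M{\left(K,b \right)} = \left(-35 + b\right) \left(b + b\right) = \left(-35 + b\right) 2 b = 2 b \left(-35 + b\right)$)
$M{\left(-64,24 \right)} - \left(1641 - 345\right) = 2 \cdot 24 \left(-35 + 24\right) - \left(1641 - 345\right) = 2 \cdot 24 \left(-11\right) - \left(1641 - 345\right) = -528 - 1296 = -1824$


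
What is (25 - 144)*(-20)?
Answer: 2380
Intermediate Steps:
(25 - 144)*(-20) = -119*(-20) = 2380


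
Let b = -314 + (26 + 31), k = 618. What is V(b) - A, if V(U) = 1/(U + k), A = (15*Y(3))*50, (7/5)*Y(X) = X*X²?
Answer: -36551243/2527 ≈ -14464.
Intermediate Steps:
Y(X) = 5*X³/7 (Y(X) = 5*(X*X²)/7 = 5*X³/7)
A = 101250/7 (A = (15*((5/7)*3³))*50 = (15*((5/7)*27))*50 = (15*(135/7))*50 = (2025/7)*50 = 101250/7 ≈ 14464.)
b = -257 (b = -314 + 57 = -257)
V(U) = 1/(618 + U) (V(U) = 1/(U + 618) = 1/(618 + U))
V(b) - A = 1/(618 - 257) - 1*101250/7 = 1/361 - 101250/7 = -36551243/2527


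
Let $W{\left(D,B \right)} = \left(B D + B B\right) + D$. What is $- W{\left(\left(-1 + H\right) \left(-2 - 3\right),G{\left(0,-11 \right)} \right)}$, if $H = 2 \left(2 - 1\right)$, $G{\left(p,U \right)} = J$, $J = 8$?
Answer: $-19$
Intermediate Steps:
$G{\left(p,U \right)} = 8$
$H = 2$ ($H = 2 \cdot 1 = 2$)
$W{\left(D,B \right)} = D + B^{2} + B D$ ($W{\left(D,B \right)} = \left(B D + B^{2}\right) + D = \left(B^{2} + B D\right) + D = D + B^{2} + B D$)
$- W{\left(\left(-1 + H\right) \left(-2 - 3\right),G{\left(0,-11 \right)} \right)} = - (\left(-1 + 2\right) \left(-2 - 3\right) + 8^{2} + 8 \left(-1 + 2\right) \left(-2 - 3\right)) = - (1 \left(-2 - 3\right) + 64 + 8 \cdot 1 \left(-2 - 3\right)) = - (1 \left(-5\right) + 64 + 8 \cdot 1 \left(-5\right)) = - (-5 + 64 + 8 \left(-5\right)) = - (-5 + 64 - 40) = \left(-1\right) 19 = -19$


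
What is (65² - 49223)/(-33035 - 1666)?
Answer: 44998/34701 ≈ 1.2967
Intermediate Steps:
(65² - 49223)/(-33035 - 1666) = (4225 - 49223)/(-34701) = -44998*(-1/34701) = 44998/34701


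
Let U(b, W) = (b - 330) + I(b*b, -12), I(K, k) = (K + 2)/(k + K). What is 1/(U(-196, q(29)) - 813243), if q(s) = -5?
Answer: -19202/15625973129 ≈ -1.2289e-6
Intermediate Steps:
I(K, k) = (2 + K)/(K + k)
U(b, W) = -330 + b + (2 + b²)/(-12 + b²) (U(b, W) = (b - 330) + (2 + b*b)/(b*b - 12) = (-330 + b) + (2 + b²)/(b² - 12) = (-330 + b) + (2 + b²)/(-12 + b²) = -330 + b + (2 + b²)/(-12 + b²))
1/(U(-196, q(29)) - 813243) = 1/((2 + (-196)² + (-330 - 196)*(-12 + (-196)²))/(-12 + (-196)²) - 813243) = 1/((2 + 38416 - 526*(-12 + 38416))/(-12 + 38416) - 813243) = 1/((2 + 38416 - 526*38404)/38404 - 813243) = 1/((2 + 38416 - 20200504)/38404 - 813243) = 1/((1/38404)*(-20162086) - 813243) = 1/(-10081043/19202 - 813243) = 1/(-15625973129/19202) = -19202/15625973129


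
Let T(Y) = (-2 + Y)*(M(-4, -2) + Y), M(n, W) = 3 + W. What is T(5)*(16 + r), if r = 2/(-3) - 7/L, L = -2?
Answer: 339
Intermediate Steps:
r = 17/6 (r = 2/(-3) - 7/(-2) = 2*(-⅓) - 7*(-½) = -⅔ + 7/2 = 17/6 ≈ 2.8333)
T(Y) = (1 + Y)*(-2 + Y) (T(Y) = (-2 + Y)*((3 - 2) + Y) = (-2 + Y)*(1 + Y) = (1 + Y)*(-2 + Y))
T(5)*(16 + r) = (-2 + 5² - 1*5)*(16 + 17/6) = (-2 + 25 - 5)*(113/6) = 18*(113/6) = 339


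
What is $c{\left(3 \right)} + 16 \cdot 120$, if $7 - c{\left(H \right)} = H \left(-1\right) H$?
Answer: $1936$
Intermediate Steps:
$c{\left(H \right)} = 7 + H^{2}$ ($c{\left(H \right)} = 7 - H \left(-1\right) H = 7 - - H H = 7 - - H^{2} = 7 + H^{2}$)
$c{\left(3 \right)} + 16 \cdot 120 = \left(7 + 3^{2}\right) + 16 \cdot 120 = \left(7 + 9\right) + 1920 = 16 + 1920 = 1936$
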